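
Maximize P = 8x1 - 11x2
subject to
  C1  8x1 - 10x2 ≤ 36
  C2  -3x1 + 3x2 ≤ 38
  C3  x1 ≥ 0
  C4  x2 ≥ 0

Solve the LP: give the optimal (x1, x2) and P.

The feasible region is unbounded (it extends along (5, 4), (1, 1)), but P strictly decreases along every unbounded feasible direction, so there is no improving ray and the maximum is attained at a vertex.

x1 = 9/2, x2 = 0, maximum P = 36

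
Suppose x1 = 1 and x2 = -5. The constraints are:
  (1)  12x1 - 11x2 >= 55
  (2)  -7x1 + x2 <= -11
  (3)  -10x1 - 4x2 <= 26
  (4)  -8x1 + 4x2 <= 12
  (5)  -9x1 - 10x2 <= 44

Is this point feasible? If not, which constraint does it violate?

feasible

(1): 67 ≥ 55 ✓
(2): -12 ≤ -11 ✓
(3): 10 ≤ 26 ✓
(4): -28 ≤ 12 ✓
(5): 41 ≤ 44 ✓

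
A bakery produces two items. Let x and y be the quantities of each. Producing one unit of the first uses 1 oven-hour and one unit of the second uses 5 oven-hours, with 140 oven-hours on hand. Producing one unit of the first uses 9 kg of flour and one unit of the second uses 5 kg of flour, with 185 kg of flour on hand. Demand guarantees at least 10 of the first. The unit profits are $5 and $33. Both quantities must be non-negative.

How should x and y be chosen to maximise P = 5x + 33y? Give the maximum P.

Corner points and P = 5x + 33y:
  (185/9, 0) → P = 925/9
  (10, 0) → P = 50
  (10, 19) → P = 677

The binding constraints are 9x + 5y = 185 and x = 10.
Solving simultaneously gives x = 10, y = 19.

x = 10, y = 19, maximum P = 677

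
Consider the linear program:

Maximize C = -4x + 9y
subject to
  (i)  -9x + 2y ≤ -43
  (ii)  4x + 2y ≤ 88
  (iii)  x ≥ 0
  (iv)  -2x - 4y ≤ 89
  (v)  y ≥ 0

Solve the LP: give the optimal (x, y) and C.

Feasible corners and C = -4x + 9y:
  (131/13, 310/13) → C = 2266/13
  (43/9, 0) → C = -172/9
  (22, 0) → C = -88

x = 131/13, y = 310/13, maximum C = 2266/13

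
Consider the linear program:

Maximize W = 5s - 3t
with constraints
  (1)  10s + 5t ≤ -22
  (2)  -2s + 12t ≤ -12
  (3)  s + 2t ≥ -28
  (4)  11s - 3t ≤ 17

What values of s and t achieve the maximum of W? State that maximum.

s = -2, t = -13, maximum W = 29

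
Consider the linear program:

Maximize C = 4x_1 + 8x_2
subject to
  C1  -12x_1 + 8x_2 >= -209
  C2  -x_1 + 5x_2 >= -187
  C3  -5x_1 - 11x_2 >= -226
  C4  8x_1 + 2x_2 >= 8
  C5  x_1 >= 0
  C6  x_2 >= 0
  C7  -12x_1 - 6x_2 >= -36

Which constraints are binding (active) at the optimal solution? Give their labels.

C5 and C7

Corner points and C = 4x_1 + 8x_2:
  (0, 4) → C = 32
  (1, 0) → C = 4
  (0, 6) → C = 48
  (3, 0) → C = 12

The maximum is at (0, 6). Substituting into each constraint, equality holds for C5 and C7; the remaining constraints have slack.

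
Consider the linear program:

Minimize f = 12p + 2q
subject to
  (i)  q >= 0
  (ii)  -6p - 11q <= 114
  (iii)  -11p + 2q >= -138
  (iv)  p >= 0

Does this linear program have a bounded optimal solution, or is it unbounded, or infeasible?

Feasible corners and f = 12p + 2q:
  (138/11, 0) → f = 1656/11
  (0, 0) → f = 0
The feasible region has finitely many vertices and no improving ray; the minimum is 0 at (0, 0).

bounded optimum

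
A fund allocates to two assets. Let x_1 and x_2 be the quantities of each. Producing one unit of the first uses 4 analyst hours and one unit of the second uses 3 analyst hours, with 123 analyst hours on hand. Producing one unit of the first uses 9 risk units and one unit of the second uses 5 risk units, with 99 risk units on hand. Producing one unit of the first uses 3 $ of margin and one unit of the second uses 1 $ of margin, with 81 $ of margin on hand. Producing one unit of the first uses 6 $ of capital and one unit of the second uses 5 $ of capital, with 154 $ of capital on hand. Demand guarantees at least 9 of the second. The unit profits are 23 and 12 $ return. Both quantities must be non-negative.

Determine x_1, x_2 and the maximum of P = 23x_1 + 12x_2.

x_1 = 6, x_2 = 9, maximum P = 246

Vertices and P = 23x_1 + 12x_2:
  (0, 99/5) → P = 1188/5
  (0, 9) → P = 108
  (6, 9) → P = 246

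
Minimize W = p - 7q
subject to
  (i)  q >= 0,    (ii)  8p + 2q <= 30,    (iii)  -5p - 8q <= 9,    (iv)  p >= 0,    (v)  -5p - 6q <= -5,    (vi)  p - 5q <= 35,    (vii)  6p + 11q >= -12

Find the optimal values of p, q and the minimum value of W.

Feasible corners and W = p - 7q:
  (15/4, 0) → W = 15/4
  (1, 0) → W = 1
  (0, 15) → W = -105
  (0, 5/6) → W = -35/6

The binding constraints are 8p + 2q = 30 and p = 0.
Solving simultaneously gives p = 0, q = 15.

p = 0, q = 15, minimum W = -105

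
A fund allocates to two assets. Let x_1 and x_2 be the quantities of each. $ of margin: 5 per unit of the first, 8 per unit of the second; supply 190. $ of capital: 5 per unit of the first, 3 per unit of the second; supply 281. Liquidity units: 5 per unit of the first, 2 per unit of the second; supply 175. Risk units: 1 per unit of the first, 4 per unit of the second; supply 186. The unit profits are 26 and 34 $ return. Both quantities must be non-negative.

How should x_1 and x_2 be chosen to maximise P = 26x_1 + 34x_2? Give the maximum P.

x_1 = 34, x_2 = 5/2, maximum P = 969

The optimum lies where 5x_1 + 8x_2 = 190 and 5x_1 + 2x_2 = 175.
Solving simultaneously gives x_1 = 34, x_2 = 5/2.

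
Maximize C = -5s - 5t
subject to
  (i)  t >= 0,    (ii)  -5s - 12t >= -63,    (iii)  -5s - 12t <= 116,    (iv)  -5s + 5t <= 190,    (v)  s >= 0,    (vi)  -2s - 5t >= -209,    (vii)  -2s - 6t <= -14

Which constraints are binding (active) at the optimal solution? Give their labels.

Corner points and C = -5s - 5t:
  (63/5, 0) → C = -63
  (7, 0) → C = -35
  (0, 21/4) → C = -105/4
  (0, 7/3) → C = -35/3

The maximum is at (0, 7/3). Substituting into each constraint, equality holds for (v) and (vii); the remaining constraints have slack.

(v) and (vii)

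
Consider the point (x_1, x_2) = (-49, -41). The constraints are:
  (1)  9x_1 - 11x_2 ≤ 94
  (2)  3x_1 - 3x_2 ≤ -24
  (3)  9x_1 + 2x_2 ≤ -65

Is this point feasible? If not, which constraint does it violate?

(1): 10 ≤ 94 ✓
(2): -24 ≤ -24 ✓
(3): -523 ≤ -65 ✓

feasible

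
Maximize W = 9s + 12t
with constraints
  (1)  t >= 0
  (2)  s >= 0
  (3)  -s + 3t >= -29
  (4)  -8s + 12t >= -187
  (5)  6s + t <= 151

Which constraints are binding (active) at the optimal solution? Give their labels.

Extreme points and W = 9s + 12t:
  (0, 0) → W = 0
  (187/8, 0) → W = 1683/8
  (0, 151) → W = 1812
  (1999/80, 43/40) → W = 19023/80

The maximum is at (0, 151). Substituting into each constraint, equality holds for (2) and (5); the remaining constraints have slack.

(2) and (5)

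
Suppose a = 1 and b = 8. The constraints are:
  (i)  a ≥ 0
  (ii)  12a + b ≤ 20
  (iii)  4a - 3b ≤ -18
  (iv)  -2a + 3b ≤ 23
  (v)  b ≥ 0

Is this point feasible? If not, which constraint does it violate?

(i): 1 ≥ 0 ✓
(ii): 20 ≤ 20 ✓
(iii): -20 ≤ -18 ✓
(iv): 22 ≤ 23 ✓
(v): 8 ≥ 0 ✓

feasible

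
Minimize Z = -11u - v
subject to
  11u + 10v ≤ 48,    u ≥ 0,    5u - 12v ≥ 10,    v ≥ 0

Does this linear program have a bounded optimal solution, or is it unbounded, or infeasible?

Corner points and Z = -11u - v:
  (26/7, 5/7) → Z = -291/7
  (48/11, 0) → Z = -48
  (2, 0) → Z = -22
The feasible region has finitely many vertices and no improving ray; the minimum is -48 at (48/11, 0).

bounded optimum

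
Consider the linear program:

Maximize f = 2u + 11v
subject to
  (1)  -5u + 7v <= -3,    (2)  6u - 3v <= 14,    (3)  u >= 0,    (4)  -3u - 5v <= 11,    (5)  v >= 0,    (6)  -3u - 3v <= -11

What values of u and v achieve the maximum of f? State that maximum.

The optimum lies where -5u + 7v = -3 and 6u - 3v = 14.
Solving simultaneously gives u = 89/27, v = 52/27.

u = 89/27, v = 52/27, maximum f = 250/9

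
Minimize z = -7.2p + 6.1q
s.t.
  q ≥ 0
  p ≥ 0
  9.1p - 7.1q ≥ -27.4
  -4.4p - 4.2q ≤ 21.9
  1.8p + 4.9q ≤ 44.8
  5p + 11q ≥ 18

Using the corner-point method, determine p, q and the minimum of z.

p = 224/9, q = 0, minimum z = -896/5

Feasible corners and z = -7.2p + 6.1q:
  (224/9, 0) → z = -896/5
  (18/5, 0) → z = -648/25
  (0, 274/71) → z = 8357/355
  (0, 18/11) → z = 549/55
  (18382/5737, 45700/5737) → z = 732098/28685

The binding constraints are q = 0 and 1.8p + 4.9q = 44.8.
Solving simultaneously gives p = 224/9, q = 0.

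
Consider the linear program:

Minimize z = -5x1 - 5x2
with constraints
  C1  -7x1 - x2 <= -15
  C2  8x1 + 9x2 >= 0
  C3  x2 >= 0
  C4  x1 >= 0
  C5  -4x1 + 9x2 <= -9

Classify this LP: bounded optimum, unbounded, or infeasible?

From the feasible point (9/4, 0), moving in the direction (9, 4) keeps every constraint satisfied while z decreases without bound.

unbounded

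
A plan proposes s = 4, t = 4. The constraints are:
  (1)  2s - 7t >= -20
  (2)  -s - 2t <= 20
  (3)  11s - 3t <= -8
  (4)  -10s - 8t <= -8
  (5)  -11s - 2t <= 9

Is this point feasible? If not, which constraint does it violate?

Constraint (3): 11s - 3t = 32, which is not ≤ -8. All other constraints are satisfied.

not feasible — violates (3)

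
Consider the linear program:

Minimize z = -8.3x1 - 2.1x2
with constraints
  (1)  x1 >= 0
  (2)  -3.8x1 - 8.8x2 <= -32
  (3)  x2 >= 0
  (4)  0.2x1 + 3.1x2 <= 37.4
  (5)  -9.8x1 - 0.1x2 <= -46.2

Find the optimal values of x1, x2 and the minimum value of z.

At the optimal vertex, x2 = 0 and 0.2x1 + 3.1x2 = 37.4.
Solving simultaneously gives x1 = 187, x2 = 0.

x1 = 187, x2 = 0, minimum z = -1552.1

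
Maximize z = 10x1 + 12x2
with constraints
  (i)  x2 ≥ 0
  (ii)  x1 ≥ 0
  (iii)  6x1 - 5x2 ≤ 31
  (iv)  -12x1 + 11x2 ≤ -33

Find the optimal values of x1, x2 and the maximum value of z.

Extreme points and z = 10x1 + 12x2:
  (31/6, 0) → z = 155/3
  (11/4, 0) → z = 55/2
  (88/3, 29) → z = 1924/3

At the optimal vertex, 6x1 - 5x2 = 31 and -12x1 + 11x2 = -33.
Solving simultaneously gives x1 = 88/3, x2 = 29.

x1 = 88/3, x2 = 29, maximum z = 1924/3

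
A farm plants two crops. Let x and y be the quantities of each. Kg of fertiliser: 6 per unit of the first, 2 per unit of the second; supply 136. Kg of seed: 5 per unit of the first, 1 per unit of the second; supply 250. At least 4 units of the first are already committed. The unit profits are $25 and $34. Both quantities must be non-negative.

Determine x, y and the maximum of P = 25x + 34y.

Extreme points and P = 25x + 34y:
  (68/3, 0) → P = 1700/3
  (4, 0) → P = 100
  (4, 56) → P = 2004

x = 4, y = 56, maximum P = 2004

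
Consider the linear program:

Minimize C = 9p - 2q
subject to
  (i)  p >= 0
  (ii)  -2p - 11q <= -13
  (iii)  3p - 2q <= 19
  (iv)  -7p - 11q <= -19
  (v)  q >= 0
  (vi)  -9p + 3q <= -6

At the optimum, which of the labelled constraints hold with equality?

(iv) and (vi)

Extreme points and C = 9p - 2q:
  (235/37, 1/37) → C = 2113/37
  (6/5, 53/55) → C = 488/55
  (41/40, 43/40) → C = 283/40
The feasible region is unbounded (it extends along (2, 3), (1, 3)), but C strictly increases along every unbounded feasible direction, so there is no improving ray and the minimum is attained at a vertex.

The minimum is at (41/40, 43/40). Substituting into each constraint, equality holds for (iv) and (vi); the remaining constraints have slack.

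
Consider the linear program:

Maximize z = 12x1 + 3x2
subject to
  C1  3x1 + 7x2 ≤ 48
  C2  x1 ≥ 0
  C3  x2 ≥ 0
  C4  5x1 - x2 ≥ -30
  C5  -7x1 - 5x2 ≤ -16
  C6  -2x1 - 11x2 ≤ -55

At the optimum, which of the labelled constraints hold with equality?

C1 and C6

Corner points and z = 12x1 + 3x2:
  (0, 48/7) → z = 144/7
  (143/19, 69/19) → z = 1923/19
  (0, 5) → z = 15

The maximum is at (143/19, 69/19). Substituting into each constraint, equality holds for C1 and C6; the remaining constraints have slack.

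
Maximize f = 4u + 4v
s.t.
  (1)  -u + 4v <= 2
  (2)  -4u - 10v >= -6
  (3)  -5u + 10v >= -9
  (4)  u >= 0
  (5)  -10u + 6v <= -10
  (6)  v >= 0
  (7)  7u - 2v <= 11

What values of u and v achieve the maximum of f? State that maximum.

Extreme points and f = 4u + 4v:
  (34/31, 5/31) → f = 156/31
  (3/2, 0) → f = 6
  (1, 0) → f = 4

u = 3/2, v = 0, maximum f = 6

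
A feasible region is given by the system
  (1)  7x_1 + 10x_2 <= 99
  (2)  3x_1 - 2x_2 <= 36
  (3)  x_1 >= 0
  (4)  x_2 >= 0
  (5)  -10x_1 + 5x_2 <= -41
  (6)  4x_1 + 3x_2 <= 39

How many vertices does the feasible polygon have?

3

Intersecting each pair of boundary lines and keeping only the points that satisfy every inequality leaves:
  (41/10, 0)
  (39/4, 0)
  (159/25, 113/25)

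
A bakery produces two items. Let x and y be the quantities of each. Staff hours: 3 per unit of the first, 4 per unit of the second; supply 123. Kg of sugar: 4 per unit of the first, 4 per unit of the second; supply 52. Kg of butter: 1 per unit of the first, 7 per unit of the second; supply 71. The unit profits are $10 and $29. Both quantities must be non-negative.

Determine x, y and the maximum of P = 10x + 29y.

Vertices and P = 10x + 29y:
  (0, 0) → P = 0
  (0, 71/7) → P = 2059/7
  (13, 0) → P = 130
  (10/3, 29/3) → P = 941/3

At the optimal vertex, 4x + 4y = 52 and x + 7y = 71.
Solving simultaneously gives x = 10/3, y = 29/3.

x = 10/3, y = 29/3, maximum P = 941/3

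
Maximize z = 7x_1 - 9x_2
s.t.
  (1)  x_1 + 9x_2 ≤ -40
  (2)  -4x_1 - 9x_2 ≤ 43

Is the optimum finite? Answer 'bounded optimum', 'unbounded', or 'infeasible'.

unbounded

From the feasible point (-1, -13/3), moving in the direction (9, -4) keeps every constraint satisfied while z increases without bound.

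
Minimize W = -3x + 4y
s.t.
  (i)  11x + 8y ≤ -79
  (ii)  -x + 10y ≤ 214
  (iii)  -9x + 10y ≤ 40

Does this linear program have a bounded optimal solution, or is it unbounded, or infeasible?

unbounded

From the feasible point (-555/91, -271/182), moving in the direction (-10, -9) keeps every constraint satisfied while W decreases without bound.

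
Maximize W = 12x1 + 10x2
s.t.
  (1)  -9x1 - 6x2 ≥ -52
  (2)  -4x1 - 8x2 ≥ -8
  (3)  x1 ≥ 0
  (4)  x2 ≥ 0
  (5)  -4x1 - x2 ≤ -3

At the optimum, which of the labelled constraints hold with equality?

(2) and (4)

Vertices and W = 12x1 + 10x2:
  (2, 0) → W = 24
  (4/7, 5/7) → W = 14
  (3/4, 0) → W = 9

The maximum is at (2, 0). Substituting into each constraint, equality holds for (2) and (4); the remaining constraints have slack.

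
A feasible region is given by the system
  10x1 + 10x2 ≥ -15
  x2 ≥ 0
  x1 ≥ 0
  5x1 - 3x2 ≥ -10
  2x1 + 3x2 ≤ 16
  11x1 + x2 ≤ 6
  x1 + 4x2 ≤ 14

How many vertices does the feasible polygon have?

The feasible vertices (each the meet of two boundaries and inside every other half-plane) are:
  (0, 0)
  (6/11, 0)
  (0, 10/3)
  (2/23, 80/23)
  (10/43, 148/43)

5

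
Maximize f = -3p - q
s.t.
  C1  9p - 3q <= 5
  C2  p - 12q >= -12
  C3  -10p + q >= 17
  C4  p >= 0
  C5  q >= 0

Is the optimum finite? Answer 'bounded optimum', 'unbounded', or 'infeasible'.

infeasible

The boundaries 9p - 3q = 5 and p - 12q = -12 meet at (32/35, 113/105), but that point violates -10p + q ≥ 17. Every candidate vertex is excluded by some other constraint, so the feasible region is empty.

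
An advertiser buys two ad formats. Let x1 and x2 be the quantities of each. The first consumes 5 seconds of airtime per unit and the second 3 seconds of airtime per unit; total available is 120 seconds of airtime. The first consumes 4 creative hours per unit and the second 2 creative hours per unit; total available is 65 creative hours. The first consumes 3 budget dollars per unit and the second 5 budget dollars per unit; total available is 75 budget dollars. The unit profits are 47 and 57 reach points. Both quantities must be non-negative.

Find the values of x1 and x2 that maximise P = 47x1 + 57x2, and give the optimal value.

x1 = 25/2, x2 = 15/2, maximum P = 1015

Corner points and P = 47x1 + 57x2:
  (0, 0) → P = 0
  (0, 15) → P = 855
  (65/4, 0) → P = 3055/4
  (25/2, 15/2) → P = 1015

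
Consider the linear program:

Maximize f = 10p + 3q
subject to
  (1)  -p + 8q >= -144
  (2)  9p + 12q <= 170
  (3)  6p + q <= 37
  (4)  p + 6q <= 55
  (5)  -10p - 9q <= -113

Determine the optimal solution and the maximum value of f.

p = 167/35, q = 293/35, maximum f = 2549/35

Extreme points and f = 10p + 3q:
  (167/35, 293/35) → f = 2549/35
  (5, 7) → f = 71
  (61/17, 437/51) → f = 1047/17

The binding constraints are 6p + q = 37 and p + 6q = 55.
Solving simultaneously gives p = 167/35, q = 293/35.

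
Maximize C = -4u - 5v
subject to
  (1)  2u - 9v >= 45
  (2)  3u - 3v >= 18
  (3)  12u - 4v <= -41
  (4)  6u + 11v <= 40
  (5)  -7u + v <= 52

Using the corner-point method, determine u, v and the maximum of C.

u = -167/16, v = -337/16, maximum C = 2353/16

Extreme points and C = -4u - 5v:
  (-65/8, -113/8) → C = 825/8
  (-29/3, -47/3) → C = 117
  (-167/16, -337/16) → C = 2353/16

At the optimal vertex, 12u - 4v = -41 and -7u + v = 52.
Solving simultaneously gives u = -167/16, v = -337/16.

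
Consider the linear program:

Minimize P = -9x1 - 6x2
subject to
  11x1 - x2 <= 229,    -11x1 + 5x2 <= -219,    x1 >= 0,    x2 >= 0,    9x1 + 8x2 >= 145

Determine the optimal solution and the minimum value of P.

Vertices and P = -9x1 - 6x2:
  (463/22, 5/2) → P = -4497/22
  (229/11, 0) → P = -2061/11
  (219/11, 0) → P = -1971/11

x1 = 463/22, x2 = 5/2, minimum P = -4497/22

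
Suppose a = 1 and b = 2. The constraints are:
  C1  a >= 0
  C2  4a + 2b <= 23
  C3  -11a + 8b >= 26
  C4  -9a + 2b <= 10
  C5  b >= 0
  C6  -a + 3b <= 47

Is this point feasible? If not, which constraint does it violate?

not feasible — violates C3

Constraint C3: -11a + 8b = 5, which is not ≥ 26. All other constraints are satisfied.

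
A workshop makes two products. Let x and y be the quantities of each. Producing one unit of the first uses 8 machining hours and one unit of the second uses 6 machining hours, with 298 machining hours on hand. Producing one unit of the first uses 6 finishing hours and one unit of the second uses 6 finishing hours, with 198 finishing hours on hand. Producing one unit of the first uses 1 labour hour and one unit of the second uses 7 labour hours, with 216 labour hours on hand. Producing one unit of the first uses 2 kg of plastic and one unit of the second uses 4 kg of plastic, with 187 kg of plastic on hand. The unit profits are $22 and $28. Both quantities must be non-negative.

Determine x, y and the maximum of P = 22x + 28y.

Feasible corners and P = 22x + 28y:
  (0, 0) → P = 0
  (0, 216/7) → P = 864
  (33, 0) → P = 726
  (5/2, 61/2) → P = 909

At the optimal vertex, 6x + 6y = 198 and x + 7y = 216.
Solving simultaneously gives x = 5/2, y = 61/2.

x = 5/2, y = 61/2, maximum P = 909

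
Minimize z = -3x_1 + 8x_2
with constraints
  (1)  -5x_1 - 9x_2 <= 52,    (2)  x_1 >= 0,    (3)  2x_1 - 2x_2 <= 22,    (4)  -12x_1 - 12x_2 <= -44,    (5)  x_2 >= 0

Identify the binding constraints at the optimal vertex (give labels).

Extreme points and z = -3x_1 + 8x_2:
  (0, 11/3) → z = 88/3
  (11, 0) → z = -33
  (11/3, 0) → z = -11
The feasible region is unbounded (it extends along (0, 1), (1, 1)), but z strictly increases along every unbounded feasible direction, so there is no improving ray and the minimum is attained at a vertex.

The minimum is at (11, 0). Substituting into each constraint, equality holds for (3) and (5); the remaining constraints have slack.

(3) and (5)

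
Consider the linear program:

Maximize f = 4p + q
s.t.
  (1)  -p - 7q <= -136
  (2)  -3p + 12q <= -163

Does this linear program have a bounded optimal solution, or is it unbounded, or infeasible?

unbounded

From the feasible point (2773/33, 245/33), moving in the direction (7, -1) keeps every constraint satisfied while f increases without bound.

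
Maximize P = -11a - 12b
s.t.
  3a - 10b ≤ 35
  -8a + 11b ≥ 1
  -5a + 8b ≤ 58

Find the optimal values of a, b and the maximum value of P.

a = -430/13, b = -349/26, maximum P = 6824/13

Vertices and P = -11a - 12b:
  (-395/47, -283/47) → P = 7741/47
  (-430/13, -349/26) → P = 6824/13
  (70, 51) → P = -1382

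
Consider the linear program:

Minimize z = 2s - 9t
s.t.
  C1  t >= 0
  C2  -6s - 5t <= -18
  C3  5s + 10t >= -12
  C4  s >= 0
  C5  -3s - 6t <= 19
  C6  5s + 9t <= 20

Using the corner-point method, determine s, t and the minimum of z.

Vertices and z = 2s - 9t:
  (3, 0) → z = 6
  (4, 0) → z = 8
  (62/29, 30/29) → z = -146/29

s = 62/29, t = 30/29, minimum z = -146/29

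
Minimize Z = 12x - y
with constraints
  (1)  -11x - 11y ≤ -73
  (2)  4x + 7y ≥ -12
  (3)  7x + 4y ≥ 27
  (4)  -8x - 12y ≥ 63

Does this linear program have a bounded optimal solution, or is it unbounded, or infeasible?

infeasible

The boundaries -11x - 11y = -73 and 4x + 7y = -12 meet at (643/33, -424/33), but that point violates -8x - 12y ≥ 63. Every candidate vertex is excluded by some other constraint, so the feasible region is empty.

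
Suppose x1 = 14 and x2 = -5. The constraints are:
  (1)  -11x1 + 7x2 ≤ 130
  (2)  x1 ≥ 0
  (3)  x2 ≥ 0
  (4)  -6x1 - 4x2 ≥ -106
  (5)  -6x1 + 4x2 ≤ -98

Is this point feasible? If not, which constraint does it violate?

not feasible — violates (3)

Constraint (3): x2 = -5, which is not ≥ 0. All other constraints are satisfied.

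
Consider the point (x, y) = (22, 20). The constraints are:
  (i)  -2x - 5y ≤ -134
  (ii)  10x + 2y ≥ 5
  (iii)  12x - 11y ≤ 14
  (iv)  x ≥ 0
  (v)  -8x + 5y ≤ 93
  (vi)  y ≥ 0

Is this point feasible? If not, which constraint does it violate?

not feasible — violates (iii)

Constraint (iii): 12x - 11y = 44, which is not ≤ 14. All other constraints are satisfied.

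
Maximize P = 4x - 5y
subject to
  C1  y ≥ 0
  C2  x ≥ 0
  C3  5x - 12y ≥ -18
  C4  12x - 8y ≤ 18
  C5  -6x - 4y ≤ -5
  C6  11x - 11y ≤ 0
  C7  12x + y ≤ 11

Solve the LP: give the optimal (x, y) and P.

x = 1/2, y = 1/2, maximum P = -1/2

Feasible corners and P = 4x - 5y:
  (0, 3/2) → P = -15/2
  (0, 5/4) → P = -25/4
  (114/149, 271/149) → P = -899/149
  (1/2, 1/2) → P = -1/2
  (11/13, 11/13) → P = -11/13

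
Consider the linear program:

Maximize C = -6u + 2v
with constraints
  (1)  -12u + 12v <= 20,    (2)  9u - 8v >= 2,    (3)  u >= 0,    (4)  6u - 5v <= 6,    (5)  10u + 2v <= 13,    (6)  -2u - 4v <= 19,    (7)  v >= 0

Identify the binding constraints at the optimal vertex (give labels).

Extreme points and C = -6u + 2v:
  (54/49, 97/98) → C = -227/49
  (2/9, 0) → C = -4/3
  (77/62, 9/31) → C = -213/31
  (1, 0) → C = -6

The maximum is at (2/9, 0). Substituting into each constraint, equality holds for (2) and (7); the remaining constraints have slack.

(2) and (7)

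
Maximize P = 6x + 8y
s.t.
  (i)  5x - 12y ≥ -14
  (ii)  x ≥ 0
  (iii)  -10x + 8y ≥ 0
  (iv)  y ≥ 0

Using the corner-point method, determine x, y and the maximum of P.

x = 7/5, y = 7/4, maximum P = 112/5

Vertices and P = 6x + 8y:
  (0, 7/6) → P = 28/3
  (7/5, 7/4) → P = 112/5
  (0, 0) → P = 0

At the optimal vertex, 5x - 12y = -14 and -10x + 8y = 0.
Solving simultaneously gives x = 7/5, y = 7/4.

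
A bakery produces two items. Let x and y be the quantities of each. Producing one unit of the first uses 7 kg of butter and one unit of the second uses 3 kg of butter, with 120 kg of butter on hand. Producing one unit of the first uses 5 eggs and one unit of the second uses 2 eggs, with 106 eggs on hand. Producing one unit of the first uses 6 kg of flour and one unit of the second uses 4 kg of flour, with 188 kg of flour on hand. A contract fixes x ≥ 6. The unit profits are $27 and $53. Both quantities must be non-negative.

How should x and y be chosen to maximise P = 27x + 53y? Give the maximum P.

Feasible corners and P = 27x + 53y:
  (120/7, 0) → P = 3240/7
  (6, 0) → P = 162
  (6, 26) → P = 1540

The binding constraints are 7x + 3y = 120 and x = 6.
Solving simultaneously gives x = 6, y = 26.

x = 6, y = 26, maximum P = 1540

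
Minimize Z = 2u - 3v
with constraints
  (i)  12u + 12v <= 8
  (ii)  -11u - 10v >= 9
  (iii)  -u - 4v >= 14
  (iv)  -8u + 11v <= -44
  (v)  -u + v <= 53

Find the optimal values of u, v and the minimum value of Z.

Extreme points and Z = 2u - 3v:
  (52/17, -145/34) → Z = 643/34
  (22/43, -156/43) → Z = 512/43
  (-209, -156) → Z = 50
The feasible region is unbounded (it extends along (10, -11), (-1, -1)), but Z strictly increases along every unbounded feasible direction, so there is no improving ray and the minimum is attained at a vertex.

The optimum lies where -u - 4v = 14 and -8u + 11v = -44.
Solving simultaneously gives u = 22/43, v = -156/43.

u = 22/43, v = -156/43, minimum Z = 512/43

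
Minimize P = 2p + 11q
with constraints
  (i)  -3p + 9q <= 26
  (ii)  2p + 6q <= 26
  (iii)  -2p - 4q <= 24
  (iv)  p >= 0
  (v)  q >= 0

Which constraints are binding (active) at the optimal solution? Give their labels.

(iv) and (v)

Feasible corners and P = 2p + 11q:
  (13/6, 65/18) → P = 793/18
  (0, 26/9) → P = 286/9
  (13, 0) → P = 26
  (0, 0) → P = 0

The minimum is at (0, 0). Substituting into each constraint, equality holds for (iv) and (v); the remaining constraints have slack.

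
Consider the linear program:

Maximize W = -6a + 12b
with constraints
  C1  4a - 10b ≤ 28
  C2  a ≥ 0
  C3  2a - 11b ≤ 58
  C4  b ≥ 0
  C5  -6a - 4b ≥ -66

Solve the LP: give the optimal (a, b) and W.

Corner points and W = -6a + 12b:
  (7, 0) → W = -42
  (193/19, 24/19) → W = -870/19
  (0, 0) → W = 0
  (0, 33/2) → W = 198

The optimum lies where a = 0 and -6a - 4b = -66.
Solving simultaneously gives a = 0, b = 33/2.

a = 0, b = 33/2, maximum W = 198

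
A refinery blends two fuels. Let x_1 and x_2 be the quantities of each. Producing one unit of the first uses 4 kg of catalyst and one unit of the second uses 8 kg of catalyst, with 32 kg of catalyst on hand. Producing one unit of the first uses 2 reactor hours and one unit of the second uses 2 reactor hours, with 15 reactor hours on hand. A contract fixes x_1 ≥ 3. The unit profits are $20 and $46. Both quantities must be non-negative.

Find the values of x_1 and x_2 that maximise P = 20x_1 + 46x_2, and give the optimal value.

Extreme points and P = 20x_1 + 46x_2:
  (15/2, 0) → P = 150
  (3, 0) → P = 60
  (7, 1/2) → P = 163
  (3, 5/2) → P = 175

The optimum lies where 4x_1 + 8x_2 = 32 and x_1 = 3.
Solving simultaneously gives x_1 = 3, x_2 = 5/2.

x_1 = 3, x_2 = 5/2, maximum P = 175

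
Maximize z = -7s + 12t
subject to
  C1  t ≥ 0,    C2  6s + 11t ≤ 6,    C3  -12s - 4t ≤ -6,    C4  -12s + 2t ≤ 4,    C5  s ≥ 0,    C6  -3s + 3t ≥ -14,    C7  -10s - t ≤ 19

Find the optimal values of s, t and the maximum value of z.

Feasible corners and z = -7s + 12t:
  (1, 0) → z = -7
  (1/2, 0) → z = -7/2
  (7/18, 1/3) → z = 23/18

The binding constraints are 6s + 11t = 6 and -12s - 4t = -6.
Solving simultaneously gives s = 7/18, t = 1/3.

s = 7/18, t = 1/3, maximum z = 23/18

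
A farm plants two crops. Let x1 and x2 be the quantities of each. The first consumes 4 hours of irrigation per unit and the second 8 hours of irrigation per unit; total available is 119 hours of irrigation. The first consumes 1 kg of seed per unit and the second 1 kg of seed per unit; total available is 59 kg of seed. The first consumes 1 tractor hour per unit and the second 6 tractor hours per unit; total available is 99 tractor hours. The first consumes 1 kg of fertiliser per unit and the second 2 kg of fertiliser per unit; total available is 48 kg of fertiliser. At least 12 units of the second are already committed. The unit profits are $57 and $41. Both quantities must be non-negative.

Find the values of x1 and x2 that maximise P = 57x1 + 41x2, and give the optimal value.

x1 = 23/4, x2 = 12, maximum P = 3279/4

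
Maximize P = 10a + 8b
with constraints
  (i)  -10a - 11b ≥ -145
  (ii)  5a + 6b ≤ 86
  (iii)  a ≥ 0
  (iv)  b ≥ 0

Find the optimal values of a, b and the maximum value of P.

a = 29/2, b = 0, maximum P = 145

Extreme points and P = 10a + 8b:
  (0, 145/11) → P = 1160/11
  (29/2, 0) → P = 145
  (0, 0) → P = 0

The binding constraints are -10a - 11b = -145 and b = 0.
Solving simultaneously gives a = 29/2, b = 0.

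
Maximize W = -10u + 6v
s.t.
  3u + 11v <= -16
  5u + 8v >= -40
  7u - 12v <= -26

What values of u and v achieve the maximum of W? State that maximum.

Corner points and W = -10u + 6v:
  (-312/31, 40/31) → W = 3360/31
  (-478/113, -34/113) → W = 4576/113
  (-172/29, -75/58) → W = 1495/29

u = -312/31, v = 40/31, maximum W = 3360/31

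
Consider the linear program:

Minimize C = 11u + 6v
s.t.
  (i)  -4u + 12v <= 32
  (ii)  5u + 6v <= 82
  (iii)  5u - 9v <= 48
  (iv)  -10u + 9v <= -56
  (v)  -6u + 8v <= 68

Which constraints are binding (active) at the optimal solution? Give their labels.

(iii) and (iv)

Feasible corners and C = 11u + 6v:
  (342/25, 34/15) → C = 4102/25
  (358/35, 36/7) → C = 5018/35
  (8/5, -40/9) → C = -136/15

The minimum is at (8/5, -40/9). Substituting into each constraint, equality holds for (iii) and (iv); the remaining constraints have slack.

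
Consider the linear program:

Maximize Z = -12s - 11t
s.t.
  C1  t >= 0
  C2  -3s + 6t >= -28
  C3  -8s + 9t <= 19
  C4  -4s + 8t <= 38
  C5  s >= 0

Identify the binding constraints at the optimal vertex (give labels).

Feasible corners and Z = -12s - 11t:
  (28/3, 0) → Z = -112
  (0, 0) → Z = 0
  (95/14, 57/7) → Z = -171
  (0, 19/9) → Z = -209/9
The feasible region is unbounded (it extends along (2, 1)), but Z strictly decreases along every unbounded feasible direction, so there is no improving ray and the maximum is attained at a vertex.

The maximum is at (0, 0). Substituting into each constraint, equality holds for C1 and C5; the remaining constraints have slack.

C1 and C5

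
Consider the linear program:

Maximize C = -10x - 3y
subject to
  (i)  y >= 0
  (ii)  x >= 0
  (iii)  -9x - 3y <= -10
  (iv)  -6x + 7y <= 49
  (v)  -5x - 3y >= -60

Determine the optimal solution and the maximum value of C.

Extreme points and C = -10x - 3y:
  (10/9, 0) → C = -100/9
  (12, 0) → C = -120
  (0, 10/3) → C = -10
  (0, 7) → C = -21
  (273/53, 605/53) → C = -4545/53

x = 0, y = 10/3, maximum C = -10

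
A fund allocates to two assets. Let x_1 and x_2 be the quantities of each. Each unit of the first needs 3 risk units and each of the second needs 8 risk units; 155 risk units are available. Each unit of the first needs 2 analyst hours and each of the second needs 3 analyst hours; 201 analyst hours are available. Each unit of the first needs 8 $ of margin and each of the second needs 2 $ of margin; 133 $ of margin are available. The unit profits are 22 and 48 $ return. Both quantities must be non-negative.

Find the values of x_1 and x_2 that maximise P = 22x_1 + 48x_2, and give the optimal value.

x_1 = 13, x_2 = 29/2, maximum P = 982

Feasible corners and P = 22x_1 + 48x_2:
  (0, 0) → P = 0
  (0, 155/8) → P = 930
  (133/8, 0) → P = 1463/4
  (13, 29/2) → P = 982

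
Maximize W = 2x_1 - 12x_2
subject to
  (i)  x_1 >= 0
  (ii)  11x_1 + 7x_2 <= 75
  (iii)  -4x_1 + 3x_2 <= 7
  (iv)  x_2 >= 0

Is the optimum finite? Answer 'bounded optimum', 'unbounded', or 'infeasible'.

Feasible corners and W = 2x_1 - 12x_2:
  (0, 7/3) → W = -28
  (0, 0) → W = 0
  (176/61, 377/61) → W = -4172/61
  (75/11, 0) → W = 150/11
The feasible region has finitely many vertices and no improving ray; the maximum is 150/11 at (75/11, 0).

bounded optimum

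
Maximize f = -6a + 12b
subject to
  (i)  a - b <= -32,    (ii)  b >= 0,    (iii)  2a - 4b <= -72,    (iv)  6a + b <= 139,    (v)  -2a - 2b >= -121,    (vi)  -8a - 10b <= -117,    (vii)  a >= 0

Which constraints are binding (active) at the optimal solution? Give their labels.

(v) and (vii)

Vertices and f = -6a + 12b:
  (57/4, 185/4) → f = 939/2
  (0, 32) → f = 384
  (0, 121/2) → f = 726

The maximum is at (0, 121/2). Substituting into each constraint, equality holds for (v) and (vii); the remaining constraints have slack.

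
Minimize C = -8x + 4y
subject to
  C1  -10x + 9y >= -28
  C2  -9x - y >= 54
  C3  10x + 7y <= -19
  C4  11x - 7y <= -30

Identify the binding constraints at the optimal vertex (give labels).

C2 and C4

Vertices and C = -8x + 4y:
  (-466/29, -608/29) → C = 1296/29
  (-359/53, 369/53) → C = 4348/53
  (-204/37, -162/37) → C = 984/37
The feasible region is unbounded (it extends along (-9, -10), (-7, 10)), but C strictly increases along every unbounded feasible direction, so there is no improving ray and the minimum is attained at a vertex.

The minimum is at (-204/37, -162/37). Substituting into each constraint, equality holds for C2 and C4; the remaining constraints have slack.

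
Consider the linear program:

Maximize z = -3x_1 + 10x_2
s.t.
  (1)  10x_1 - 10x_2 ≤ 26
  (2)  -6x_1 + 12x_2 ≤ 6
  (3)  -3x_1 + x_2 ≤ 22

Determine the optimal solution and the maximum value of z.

x_1 = 31/5, x_2 = 18/5, maximum z = 87/5

The optimum lies where 10x_1 - 10x_2 = 26 and -6x_1 + 12x_2 = 6.
Solving simultaneously gives x_1 = 31/5, x_2 = 18/5.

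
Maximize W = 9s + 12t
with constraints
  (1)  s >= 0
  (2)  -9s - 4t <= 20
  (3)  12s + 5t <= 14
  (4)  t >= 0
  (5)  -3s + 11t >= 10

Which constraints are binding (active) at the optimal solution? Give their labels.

Vertices and W = 9s + 12t:
  (0, 14/5) → W = 168/5
  (0, 10/11) → W = 120/11
  (104/147, 54/49) → W = 960/49

The maximum is at (0, 14/5). Substituting into each constraint, equality holds for (1) and (3); the remaining constraints have slack.

(1) and (3)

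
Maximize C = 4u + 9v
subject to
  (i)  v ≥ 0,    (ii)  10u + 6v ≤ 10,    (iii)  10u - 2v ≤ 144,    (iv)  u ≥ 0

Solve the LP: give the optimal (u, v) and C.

u = 0, v = 5/3, maximum C = 15

Extreme points and C = 4u + 9v:
  (1, 0) → C = 4
  (0, 0) → C = 0
  (0, 5/3) → C = 15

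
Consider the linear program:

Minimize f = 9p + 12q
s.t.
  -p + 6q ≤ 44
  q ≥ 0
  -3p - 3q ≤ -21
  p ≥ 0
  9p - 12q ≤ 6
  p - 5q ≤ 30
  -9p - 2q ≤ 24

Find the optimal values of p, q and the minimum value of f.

p = 30/7, q = 19/7, minimum f = 498/7

Extreme points and f = 9p + 12q:
  (0, 22/3) → f = 88
  (94/7, 67/7) → f = 1650/7
  (0, 7) → f = 84
  (30/7, 19/7) → f = 498/7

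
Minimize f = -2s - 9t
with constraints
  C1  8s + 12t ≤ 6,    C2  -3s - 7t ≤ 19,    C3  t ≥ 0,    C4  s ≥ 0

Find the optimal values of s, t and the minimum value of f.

s = 0, t = 1/2, minimum f = -9/2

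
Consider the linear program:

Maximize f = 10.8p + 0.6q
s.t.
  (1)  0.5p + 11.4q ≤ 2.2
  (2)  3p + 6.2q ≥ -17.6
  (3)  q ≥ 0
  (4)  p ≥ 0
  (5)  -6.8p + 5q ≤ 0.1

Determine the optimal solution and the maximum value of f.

Feasible corners and f = 10.8p + 0.6q:
  (22/5, 0) → f = 1188/25
  (493/4001, 1501/8002) → f = 57747/40010
  (0, 0) → f = 0
  (0, 1/50) → f = 3/250

The binding constraints are 0.5p + 11.4q = 2.2 and q = 0.
Solving simultaneously gives p = 22/5, q = 0.

p = 4.4, q = 0, maximum f = 47.52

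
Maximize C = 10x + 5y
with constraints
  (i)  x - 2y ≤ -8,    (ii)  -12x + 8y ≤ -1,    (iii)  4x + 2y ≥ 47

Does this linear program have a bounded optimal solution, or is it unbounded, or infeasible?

From the feasible point (39/5, 79/10), moving in the direction (2, 1) keeps every constraint satisfied while C increases without bound.

unbounded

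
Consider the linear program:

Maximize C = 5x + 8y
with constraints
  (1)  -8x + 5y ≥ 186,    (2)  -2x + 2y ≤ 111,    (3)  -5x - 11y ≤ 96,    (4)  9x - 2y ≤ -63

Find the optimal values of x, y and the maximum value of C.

x = 48/7, y = 873/14, maximum C = 3732/7

Extreme points and C = 5x + 8y:
  (-2526/113, 162/113) → C = -11334/113
  (57/29, 1170/29) → C = 9645/29
  (-1413/32, 363/32) → C = -4161/32
  (48/7, 873/14) → C = 3732/7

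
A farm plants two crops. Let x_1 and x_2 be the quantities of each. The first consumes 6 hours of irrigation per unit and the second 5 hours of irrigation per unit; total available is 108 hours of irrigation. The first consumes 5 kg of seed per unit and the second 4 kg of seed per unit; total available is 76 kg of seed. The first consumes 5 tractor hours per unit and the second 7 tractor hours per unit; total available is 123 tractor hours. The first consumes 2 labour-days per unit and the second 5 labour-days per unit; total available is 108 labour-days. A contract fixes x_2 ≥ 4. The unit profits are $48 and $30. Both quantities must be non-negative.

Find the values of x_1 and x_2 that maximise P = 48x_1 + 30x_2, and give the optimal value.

x_1 = 12, x_2 = 4, maximum P = 696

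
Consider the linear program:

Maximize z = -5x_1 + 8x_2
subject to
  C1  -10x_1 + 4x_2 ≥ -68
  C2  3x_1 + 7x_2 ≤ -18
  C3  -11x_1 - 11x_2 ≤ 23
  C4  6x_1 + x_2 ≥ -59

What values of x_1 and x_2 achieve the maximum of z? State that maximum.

Corner points and z = -5x_1 + 8x_2:
  (202/41, -192/41) → z = -2546/41
  (328/77, -489/77) → z = -5552/77
  (37/44, -129/44) → z = -1217/44

At the optimal vertex, 3x_1 + 7x_2 = -18 and -11x_1 - 11x_2 = 23.
Solving simultaneously gives x_1 = 37/44, x_2 = -129/44.

x_1 = 37/44, x_2 = -129/44, maximum z = -1217/44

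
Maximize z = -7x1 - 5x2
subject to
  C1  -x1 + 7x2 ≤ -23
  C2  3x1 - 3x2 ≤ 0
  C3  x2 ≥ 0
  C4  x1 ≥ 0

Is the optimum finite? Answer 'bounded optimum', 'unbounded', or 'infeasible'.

The boundaries -x1 + 7x2 = -23 and x2 = 0 meet at (23, 0), but that point violates 3x1 - 3x2 ≤ 0. Every candidate vertex is excluded by some other constraint, so the feasible region is empty.

infeasible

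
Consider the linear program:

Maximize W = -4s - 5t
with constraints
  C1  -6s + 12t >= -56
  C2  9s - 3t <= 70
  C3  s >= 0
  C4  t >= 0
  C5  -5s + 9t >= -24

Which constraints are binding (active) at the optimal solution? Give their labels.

Extreme points and W = -4s - 5t:
  (93/11, 67/33) → W = -1451/33
  (0, 0) → W = 0
  (24/5, 0) → W = -96/5
The feasible region is unbounded (it extends along (0, 1), (1, 3)), but W strictly decreases along every unbounded feasible direction, so there is no improving ray and the maximum is attained at a vertex.

The maximum is at (0, 0). Substituting into each constraint, equality holds for C3 and C4; the remaining constraints have slack.

C3 and C4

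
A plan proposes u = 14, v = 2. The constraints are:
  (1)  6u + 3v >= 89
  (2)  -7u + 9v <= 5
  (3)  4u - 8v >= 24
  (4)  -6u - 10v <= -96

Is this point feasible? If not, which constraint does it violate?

feasible

(1): 90 ≥ 89 ✓
(2): -80 ≤ 5 ✓
(3): 40 ≥ 24 ✓
(4): -104 ≤ -96 ✓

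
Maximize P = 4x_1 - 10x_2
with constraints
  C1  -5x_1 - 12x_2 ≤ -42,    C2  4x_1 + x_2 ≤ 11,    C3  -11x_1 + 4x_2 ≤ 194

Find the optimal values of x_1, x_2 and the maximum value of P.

x_1 = 90/43, x_2 = 113/43, maximum P = -770/43

Vertices and P = 4x_1 - 10x_2:
  (90/43, 113/43) → P = -770/43
  (-270/19, 179/19) → P = -2870/19
  (-50/9, 299/9) → P = -3190/9

At the optimal vertex, -5x_1 - 12x_2 = -42 and 4x_1 + x_2 = 11.
Solving simultaneously gives x_1 = 90/43, x_2 = 113/43.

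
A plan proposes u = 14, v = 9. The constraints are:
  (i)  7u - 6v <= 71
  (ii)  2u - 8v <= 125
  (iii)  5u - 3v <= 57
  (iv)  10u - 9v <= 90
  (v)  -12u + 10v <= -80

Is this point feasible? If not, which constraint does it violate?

not feasible — violates (v)

Constraint (v): -12u + 10v = -78, which is not ≤ -80. All other constraints are satisfied.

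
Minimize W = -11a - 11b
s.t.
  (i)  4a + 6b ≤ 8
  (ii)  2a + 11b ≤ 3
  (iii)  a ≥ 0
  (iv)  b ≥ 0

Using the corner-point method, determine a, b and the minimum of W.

Vertices and W = -11a - 11b:
  (0, 3/11) → W = -3
  (3/2, 0) → W = -33/2
  (0, 0) → W = 0

a = 3/2, b = 0, minimum W = -33/2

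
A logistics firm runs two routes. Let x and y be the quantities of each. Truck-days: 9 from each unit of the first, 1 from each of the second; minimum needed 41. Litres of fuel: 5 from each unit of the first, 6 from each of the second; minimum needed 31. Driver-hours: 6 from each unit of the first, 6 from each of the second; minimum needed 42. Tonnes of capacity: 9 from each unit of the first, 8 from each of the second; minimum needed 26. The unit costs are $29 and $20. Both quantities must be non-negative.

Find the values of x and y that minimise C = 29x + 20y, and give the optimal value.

Extreme points and C = 29x + 20y:
  (0, 41) → C = 820
  (7, 0) → C = 203
  (17/4, 11/4) → C = 713/4
The feasible region is unbounded (it extends along (0, 1), (1, 0)), but C strictly increases along every unbounded feasible direction, so there is no improving ray and the minimum is attained at a vertex.

The binding constraints are 9x + y = 41 and 6x + 6y = 42.
Solving simultaneously gives x = 17/4, y = 11/4.

x = 17/4, y = 11/4, minimum C = 713/4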